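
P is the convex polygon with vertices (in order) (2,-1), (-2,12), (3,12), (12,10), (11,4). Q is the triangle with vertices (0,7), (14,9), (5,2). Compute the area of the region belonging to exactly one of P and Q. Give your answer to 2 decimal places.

80.01

|P| = 116.5, |Q| = 40, |P∩Q| = 38.246.
|P △ Q| = |P| + |Q| − 2·|P∩Q| = 116.5 + 40 − 76.492 = 80.01.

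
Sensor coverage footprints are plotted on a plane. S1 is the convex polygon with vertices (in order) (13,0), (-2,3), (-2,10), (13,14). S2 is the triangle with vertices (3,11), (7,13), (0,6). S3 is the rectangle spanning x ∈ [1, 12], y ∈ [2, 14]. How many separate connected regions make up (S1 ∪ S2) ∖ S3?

(S1 ∪ S2) ∖ S3 splits into 2 disjoint pieces (area 23.1, area 21.8667).

2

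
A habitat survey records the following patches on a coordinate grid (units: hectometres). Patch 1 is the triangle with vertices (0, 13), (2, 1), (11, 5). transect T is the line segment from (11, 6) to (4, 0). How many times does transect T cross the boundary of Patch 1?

2

The segment meets the boundary at (10.369,5.459), (8.577,3.923).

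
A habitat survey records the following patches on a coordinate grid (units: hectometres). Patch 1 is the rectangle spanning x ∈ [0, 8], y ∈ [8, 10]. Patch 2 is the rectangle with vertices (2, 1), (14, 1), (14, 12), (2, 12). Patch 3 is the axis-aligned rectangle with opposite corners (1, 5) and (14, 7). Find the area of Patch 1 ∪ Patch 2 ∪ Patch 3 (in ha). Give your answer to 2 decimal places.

By inclusion–exclusion:
Individual areas: |Patch 1| = 16, |Patch 2| = 132, |Patch 3| = 26.
|Patch 1∩Patch 2|: x∈[2,8], y∈[8,10] → 6·2 = 12.
|Patch 1∩Patch 3| = 0 (no overlap).
|Patch 2∩Patch 3|: x∈[2,14], y∈[5,7] → 12·2 = 24.
|Patch 1∩Patch 2∩Patch 3| = 0.
|Patch 1 ∪ Patch 2 ∪ Patch 3| = 174 − 36 + 0 = 138.00.

138.00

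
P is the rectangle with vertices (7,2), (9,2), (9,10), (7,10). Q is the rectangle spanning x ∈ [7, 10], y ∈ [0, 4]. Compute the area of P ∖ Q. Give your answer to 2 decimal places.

|P∩Q|: x∈[7,9], y∈[2,4] → 2·2 = 4.
|P| = 16.
|P ∖ Q| = |P| − |P∩Q| = 16 − 4 = 12.00.

12.00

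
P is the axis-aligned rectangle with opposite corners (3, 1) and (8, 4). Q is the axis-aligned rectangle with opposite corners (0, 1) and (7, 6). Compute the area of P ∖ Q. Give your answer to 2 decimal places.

|P∩Q|: x∈[3,7], y∈[1,4] → 4·3 = 12.
|P| = 15.
|P ∖ Q| = |P| − |P∩Q| = 15 − 12 = 3.00.

3.00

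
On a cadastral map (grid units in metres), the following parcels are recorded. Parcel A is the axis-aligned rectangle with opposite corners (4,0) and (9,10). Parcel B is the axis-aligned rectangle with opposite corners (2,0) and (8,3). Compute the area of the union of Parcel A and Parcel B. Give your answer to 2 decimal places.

By inclusion–exclusion:
Individual areas: |Parcel A| = 50, |Parcel B| = 18.
|Parcel A∩Parcel B|: x∈[4,8], y∈[0,3] → 4·3 = 12.
|Parcel A ∪ Parcel B| = 68 − 12 = 56.00.

56.00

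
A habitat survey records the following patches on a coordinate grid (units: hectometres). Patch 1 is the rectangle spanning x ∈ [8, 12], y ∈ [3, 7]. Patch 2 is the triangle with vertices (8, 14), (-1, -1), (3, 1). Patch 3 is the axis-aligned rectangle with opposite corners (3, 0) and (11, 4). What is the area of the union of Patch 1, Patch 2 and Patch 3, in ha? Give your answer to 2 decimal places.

By inclusion–exclusion:
Individual areas: |Patch 1| = 16, |Patch 2| = 21, |Patch 3| = 32.
|Patch 1∩Patch 2| = 0.
|Patch 1∩Patch 3|: x∈[8,11], y∈[3,4] → 3·1 = 3.
|Patch 2∩Patch 3| = 1.7308.
|Patch 1∩Patch 2∩Patch 3| = 0.
|Patch 1 ∪ Patch 2 ∪ Patch 3| = 69 − 4.7308 + 0 = 64.27.

64.27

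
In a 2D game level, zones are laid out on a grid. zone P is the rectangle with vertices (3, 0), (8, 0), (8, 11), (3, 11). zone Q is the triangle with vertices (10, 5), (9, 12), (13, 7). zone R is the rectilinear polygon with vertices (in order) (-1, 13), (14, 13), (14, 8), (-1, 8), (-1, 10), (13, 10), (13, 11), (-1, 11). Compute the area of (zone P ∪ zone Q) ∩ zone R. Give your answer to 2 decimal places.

|zone P ∪ zone Q| = 66.5.
|(zone P ∪ zone Q) ∩ zone R| = 14.27.

14.27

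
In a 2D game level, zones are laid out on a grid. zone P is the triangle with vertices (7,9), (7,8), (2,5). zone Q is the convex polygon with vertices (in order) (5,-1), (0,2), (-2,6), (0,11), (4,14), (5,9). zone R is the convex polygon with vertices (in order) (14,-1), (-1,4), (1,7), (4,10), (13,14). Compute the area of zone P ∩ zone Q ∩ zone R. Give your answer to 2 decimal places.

The intersection is the polygon with vertices (5,7.4), (5,6.8), (2,5).
By the shoelace formula its area is 0.90.

0.90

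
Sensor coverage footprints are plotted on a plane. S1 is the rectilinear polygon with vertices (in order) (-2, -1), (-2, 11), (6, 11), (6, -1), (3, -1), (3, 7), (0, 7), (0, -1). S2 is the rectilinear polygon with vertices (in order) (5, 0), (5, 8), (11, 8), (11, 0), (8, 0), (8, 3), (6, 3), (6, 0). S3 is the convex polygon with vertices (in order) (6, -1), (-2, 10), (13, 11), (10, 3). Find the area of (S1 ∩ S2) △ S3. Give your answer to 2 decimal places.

|S1 ∩ S2| = 8.
|(S1 ∩ S2) ∩ S3| = 7.9489.
|(S1 ∩ S2) △ S3| = 8 + 96.5 − 15.8977 = 88.60.

88.60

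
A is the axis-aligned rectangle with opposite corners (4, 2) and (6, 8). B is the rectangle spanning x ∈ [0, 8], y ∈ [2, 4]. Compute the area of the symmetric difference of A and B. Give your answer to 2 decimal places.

20.00

|A∩B|: x∈[4,6], y∈[2,4] → 2·2 = 4.
|A △ B| = |A| + |B| − 2·|A∩B| = 12 + 16 − 8 = 20.00.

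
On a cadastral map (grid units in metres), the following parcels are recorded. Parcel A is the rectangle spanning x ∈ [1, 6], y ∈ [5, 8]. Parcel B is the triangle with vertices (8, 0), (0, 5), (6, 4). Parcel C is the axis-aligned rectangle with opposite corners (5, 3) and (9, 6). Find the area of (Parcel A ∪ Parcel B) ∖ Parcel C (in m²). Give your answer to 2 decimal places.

|Parcel A ∪ Parcel B| = 26.
|(Parcel A ∪ Parcel B) ∩ Parcel C| = 2.3333.
|(Parcel A ∪ Parcel B) ∖ Parcel C| = 26 − 2.3333 = 23.67.

23.67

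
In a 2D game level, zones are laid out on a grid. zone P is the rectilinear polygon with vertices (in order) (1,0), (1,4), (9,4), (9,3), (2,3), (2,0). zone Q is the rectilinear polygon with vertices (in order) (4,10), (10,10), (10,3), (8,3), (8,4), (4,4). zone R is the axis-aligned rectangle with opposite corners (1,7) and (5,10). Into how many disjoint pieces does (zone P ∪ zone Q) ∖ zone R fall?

(zone P ∪ zone Q) ∖ zone R is a single connected region.

1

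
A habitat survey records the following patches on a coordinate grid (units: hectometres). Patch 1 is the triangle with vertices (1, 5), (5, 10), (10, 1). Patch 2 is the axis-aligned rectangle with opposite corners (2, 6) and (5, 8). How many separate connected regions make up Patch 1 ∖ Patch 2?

Patch 1 ∖ Patch 2 is a single connected region.

1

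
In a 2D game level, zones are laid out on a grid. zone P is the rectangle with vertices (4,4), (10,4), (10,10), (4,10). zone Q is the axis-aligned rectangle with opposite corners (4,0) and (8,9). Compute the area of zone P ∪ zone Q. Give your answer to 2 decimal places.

52.00

By inclusion–exclusion:
Individual areas: |zone P| = 36, |zone Q| = 36.
|zone P∩zone Q|: x∈[4,8], y∈[4,9] → 4·5 = 20.
|zone P ∪ zone Q| = 72 − 20 = 52.00.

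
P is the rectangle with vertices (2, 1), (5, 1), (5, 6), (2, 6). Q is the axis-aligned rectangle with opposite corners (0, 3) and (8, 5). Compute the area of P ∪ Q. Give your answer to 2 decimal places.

By inclusion–exclusion:
Individual areas: |P| = 15, |Q| = 16.
|P∩Q|: x∈[2,5], y∈[3,5] → 3·2 = 6.
|P ∪ Q| = 31 − 6 = 25.00.

25.00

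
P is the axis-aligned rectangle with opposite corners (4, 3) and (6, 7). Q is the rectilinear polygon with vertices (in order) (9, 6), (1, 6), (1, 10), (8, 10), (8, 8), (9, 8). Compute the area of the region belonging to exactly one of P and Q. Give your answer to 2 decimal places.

34.00

|P| = 8, |Q| = 30, |P∩Q| = 2.
|P △ Q| = |P| + |Q| − 2·|P∩Q| = 8 + 30 − 4 = 34.00.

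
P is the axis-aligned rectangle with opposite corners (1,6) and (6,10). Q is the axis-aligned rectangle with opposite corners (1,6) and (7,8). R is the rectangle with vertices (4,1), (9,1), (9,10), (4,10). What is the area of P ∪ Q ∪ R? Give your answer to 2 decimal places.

By inclusion–exclusion:
Individual areas: |P| = 20, |Q| = 12, |R| = 45.
|P∩Q|: x∈[1,6], y∈[6,8] → 5·2 = 10.
|P∩R|: x∈[4,6], y∈[6,10] → 2·4 = 8.
|Q∩R|: x∈[4,7], y∈[6,8] → 3·2 = 6.
|P∩Q∩R| = 4.
|P ∪ Q ∪ R| = 77 − 24 + 4 = 57.00.

57.00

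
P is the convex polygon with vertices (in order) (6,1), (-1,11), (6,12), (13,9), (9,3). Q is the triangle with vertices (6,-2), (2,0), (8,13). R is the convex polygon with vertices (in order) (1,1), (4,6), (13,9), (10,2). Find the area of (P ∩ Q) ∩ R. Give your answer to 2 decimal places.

11.37

The region (P ∩ Q) ∩ R is the polygon with vertices (4.909,6.303), (7.209,7.07), (6.481,1.609), (5.639,1.516), (3.868,4.046).
By the shoelace formula its area is 11.37.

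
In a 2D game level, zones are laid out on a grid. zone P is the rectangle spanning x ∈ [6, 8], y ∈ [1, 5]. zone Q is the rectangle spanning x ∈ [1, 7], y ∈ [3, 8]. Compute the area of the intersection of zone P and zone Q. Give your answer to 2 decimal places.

2.00

|zone P∩zone Q|: x∈[6,7], y∈[3,5] → 1·2 = 2.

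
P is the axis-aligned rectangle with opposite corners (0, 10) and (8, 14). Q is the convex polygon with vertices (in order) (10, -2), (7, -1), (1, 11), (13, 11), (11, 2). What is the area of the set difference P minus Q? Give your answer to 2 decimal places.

|P| = 32, |P∩Q| = 6.75.
|P ∖ Q| = |P| − |P∩Q| = 32 − 6.75 = 25.25.

25.25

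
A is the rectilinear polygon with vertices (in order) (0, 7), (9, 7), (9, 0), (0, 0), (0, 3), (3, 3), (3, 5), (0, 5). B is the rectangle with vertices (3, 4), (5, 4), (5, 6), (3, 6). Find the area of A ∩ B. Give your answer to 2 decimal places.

4.00

The intersection is the polygon with vertices (3,5), (3,6), (5,6), (5,4), (3,4).
By the shoelace formula its area is 4.00.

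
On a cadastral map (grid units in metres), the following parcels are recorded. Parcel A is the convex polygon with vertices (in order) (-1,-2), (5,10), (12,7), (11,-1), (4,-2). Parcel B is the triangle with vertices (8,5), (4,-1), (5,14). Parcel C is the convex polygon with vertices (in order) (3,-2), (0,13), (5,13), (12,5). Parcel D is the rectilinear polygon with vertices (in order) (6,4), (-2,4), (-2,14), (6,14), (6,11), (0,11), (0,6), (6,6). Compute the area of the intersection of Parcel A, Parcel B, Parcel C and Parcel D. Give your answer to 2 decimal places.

3.20

The intersection is the polygon with vertices (4.467,6), (6,6), (6,4), (4.333,4).
By the shoelace formula its area is 3.20.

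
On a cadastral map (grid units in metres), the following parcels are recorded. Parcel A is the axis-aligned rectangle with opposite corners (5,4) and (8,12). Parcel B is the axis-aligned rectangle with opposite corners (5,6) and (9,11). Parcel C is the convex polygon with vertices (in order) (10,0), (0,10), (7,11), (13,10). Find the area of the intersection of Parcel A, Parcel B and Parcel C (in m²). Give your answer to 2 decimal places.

14.63

The intersection is the polygon with vertices (5,6), (5,10.714), (7,11), (8,10.833), (8,6).
By the shoelace formula its area is 14.63.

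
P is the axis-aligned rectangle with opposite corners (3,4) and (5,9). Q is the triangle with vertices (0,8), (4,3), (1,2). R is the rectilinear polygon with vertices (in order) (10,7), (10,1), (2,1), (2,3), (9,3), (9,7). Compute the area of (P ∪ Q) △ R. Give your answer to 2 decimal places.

|P ∪ Q| = 19.475.
|(P ∪ Q) ∩ R| = 0.6667.
|(P ∪ Q) △ R| = 19.475 + 20 − 1.3333 = 38.14.

38.14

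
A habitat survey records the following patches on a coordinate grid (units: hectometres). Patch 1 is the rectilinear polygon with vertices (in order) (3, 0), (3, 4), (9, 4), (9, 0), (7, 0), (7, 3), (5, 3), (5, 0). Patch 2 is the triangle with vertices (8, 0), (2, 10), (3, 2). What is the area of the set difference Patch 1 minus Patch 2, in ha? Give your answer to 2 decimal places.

11.67

|Patch 1| = 18, |Patch 1∩Patch 2| = 6.3333.
|Patch 1 ∖ Patch 2| = |Patch 1| − |Patch 1∩Patch 2| = 18 − 6.3333 = 11.67.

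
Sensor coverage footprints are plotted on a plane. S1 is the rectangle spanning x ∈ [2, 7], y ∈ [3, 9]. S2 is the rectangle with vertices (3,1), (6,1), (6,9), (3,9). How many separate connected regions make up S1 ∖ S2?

2

S1 ∖ S2 splits into 2 disjoint pieces (area 6, area 6).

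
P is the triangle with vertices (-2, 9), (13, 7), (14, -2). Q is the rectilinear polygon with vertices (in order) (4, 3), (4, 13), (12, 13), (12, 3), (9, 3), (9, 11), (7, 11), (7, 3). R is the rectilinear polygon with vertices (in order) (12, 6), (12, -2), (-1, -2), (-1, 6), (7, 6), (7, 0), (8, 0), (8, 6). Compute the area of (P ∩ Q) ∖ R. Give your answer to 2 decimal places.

|P ∩ Q| = 25.4432.
|(P ∩ Q) ∩ R| = 15.4432.
|(P ∩ Q) ∖ R| = 25.4432 − 15.4432 = 10.00.

10.00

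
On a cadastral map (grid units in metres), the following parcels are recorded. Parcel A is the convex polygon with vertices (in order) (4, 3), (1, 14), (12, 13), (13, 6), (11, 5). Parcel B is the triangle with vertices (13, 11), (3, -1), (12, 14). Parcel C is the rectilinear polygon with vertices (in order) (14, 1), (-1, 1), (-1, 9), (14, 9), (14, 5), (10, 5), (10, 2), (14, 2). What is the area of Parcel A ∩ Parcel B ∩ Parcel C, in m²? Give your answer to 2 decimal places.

9.12

The intersection is the polygon with vertices (7.062,3.875), (5.69,3.483), (9,9), (11.333,9).
By the shoelace formula its area is 9.12.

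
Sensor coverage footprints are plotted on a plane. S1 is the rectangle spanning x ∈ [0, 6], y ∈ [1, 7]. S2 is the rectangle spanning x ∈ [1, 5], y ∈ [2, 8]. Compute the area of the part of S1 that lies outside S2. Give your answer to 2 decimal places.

|S1∩S2|: x∈[1,5], y∈[2,7] → 4·5 = 20.
|S1| = 36.
|S1 ∖ S2| = |S1| − |S1∩S2| = 36 − 20 = 16.00.

16.00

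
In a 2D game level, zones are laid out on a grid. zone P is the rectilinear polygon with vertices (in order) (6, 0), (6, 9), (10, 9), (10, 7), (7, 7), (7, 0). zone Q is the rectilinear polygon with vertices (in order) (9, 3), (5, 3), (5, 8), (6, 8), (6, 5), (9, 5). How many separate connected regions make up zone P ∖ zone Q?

2

zone P ∖ zone Q splits into 2 disjoint pieces (area 3, area 10).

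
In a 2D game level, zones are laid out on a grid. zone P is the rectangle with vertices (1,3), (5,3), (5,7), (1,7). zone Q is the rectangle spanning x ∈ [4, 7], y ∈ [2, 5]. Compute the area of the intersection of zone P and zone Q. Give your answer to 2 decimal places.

|zone P∩zone Q|: x∈[4,5], y∈[3,5] → 1·2 = 2.

2.00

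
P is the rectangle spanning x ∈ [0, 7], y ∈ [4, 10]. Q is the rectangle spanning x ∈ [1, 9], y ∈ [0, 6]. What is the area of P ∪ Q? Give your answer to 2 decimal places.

By inclusion–exclusion:
Individual areas: |P| = 42, |Q| = 48.
|P∩Q|: x∈[1,7], y∈[4,6] → 6·2 = 12.
|P ∪ Q| = 90 − 12 = 78.00.

78.00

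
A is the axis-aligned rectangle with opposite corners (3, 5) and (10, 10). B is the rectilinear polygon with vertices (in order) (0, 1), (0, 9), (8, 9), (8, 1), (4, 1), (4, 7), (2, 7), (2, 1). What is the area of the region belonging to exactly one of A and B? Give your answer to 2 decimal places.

51.00

|A| = 35, |B| = 52, |A∩B| = 18.
|A △ B| = |A| + |B| − 2·|A∩B| = 35 + 52 − 36 = 51.00.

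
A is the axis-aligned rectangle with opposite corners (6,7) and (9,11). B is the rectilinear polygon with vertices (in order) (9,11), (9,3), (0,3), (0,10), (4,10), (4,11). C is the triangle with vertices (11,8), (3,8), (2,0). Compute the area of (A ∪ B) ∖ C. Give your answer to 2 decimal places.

42.28

|A ∪ B| = 68.
|(A ∪ B) ∩ C| = 25.7222.
|(A ∪ B) ∖ C| = 68 − 25.7222 = 42.28.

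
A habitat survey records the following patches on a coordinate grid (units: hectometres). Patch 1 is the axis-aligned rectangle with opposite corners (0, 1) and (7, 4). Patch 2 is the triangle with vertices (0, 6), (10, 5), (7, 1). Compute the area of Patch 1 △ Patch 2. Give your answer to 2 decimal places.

29.90

|Patch 1| = 21, |Patch 2| = 21.5, |Patch 1∩Patch 2| = 6.3.
|Patch 1 △ Patch 2| = |Patch 1| + |Patch 2| − 2·|Patch 1∩Patch 2| = 21 + 21.5 − 12.6 = 29.90.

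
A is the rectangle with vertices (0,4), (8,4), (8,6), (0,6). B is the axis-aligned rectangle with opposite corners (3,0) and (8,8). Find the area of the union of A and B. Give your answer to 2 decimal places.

46.00

By inclusion–exclusion:
Individual areas: |A| = 16, |B| = 40.
|A∩B|: x∈[3,8], y∈[4,6] → 5·2 = 10.
|A ∪ B| = 56 − 10 = 46.00.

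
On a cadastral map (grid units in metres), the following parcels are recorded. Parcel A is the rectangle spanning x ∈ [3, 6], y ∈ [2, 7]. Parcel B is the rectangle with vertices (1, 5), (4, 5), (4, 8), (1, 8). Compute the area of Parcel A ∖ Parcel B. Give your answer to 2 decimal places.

|Parcel A∩Parcel B|: x∈[3,4], y∈[5,7] → 1·2 = 2.
|Parcel A| = 15.
|Parcel A ∖ Parcel B| = |Parcel A| − |Parcel A∩Parcel B| = 15 − 2 = 13.00.

13.00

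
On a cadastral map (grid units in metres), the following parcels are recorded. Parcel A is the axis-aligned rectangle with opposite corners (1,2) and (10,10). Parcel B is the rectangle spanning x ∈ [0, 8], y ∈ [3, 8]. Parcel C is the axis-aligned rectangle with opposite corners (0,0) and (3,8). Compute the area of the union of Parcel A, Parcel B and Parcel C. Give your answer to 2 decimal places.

84.00

By inclusion–exclusion:
Individual areas: |Parcel A| = 72, |Parcel B| = 40, |Parcel C| = 24.
|Parcel A∩Parcel B|: x∈[1,8], y∈[3,8] → 7·5 = 35.
|Parcel A∩Parcel C|: x∈[1,3], y∈[2,8] → 2·6 = 12.
|Parcel B∩Parcel C|: x∈[0,3], y∈[3,8] → 3·5 = 15.
|Parcel A∩Parcel B∩Parcel C| = 10.
|Parcel A ∪ Parcel B ∪ Parcel C| = 136 − 62 + 10 = 84.00.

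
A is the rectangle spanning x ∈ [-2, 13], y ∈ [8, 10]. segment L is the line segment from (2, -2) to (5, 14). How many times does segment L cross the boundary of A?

2

The segment meets the boundary at (4.25,10), (3.875,8).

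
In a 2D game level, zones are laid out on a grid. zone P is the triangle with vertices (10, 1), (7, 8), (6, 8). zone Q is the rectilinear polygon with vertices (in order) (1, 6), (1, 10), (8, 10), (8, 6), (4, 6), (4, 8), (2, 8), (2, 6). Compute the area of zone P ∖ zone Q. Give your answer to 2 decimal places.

1.79

|zone P| = 3.5, |zone P∩zone Q| = 1.7143.
|zone P ∖ zone Q| = |zone P| − |zone P∩zone Q| = 3.5 − 1.7143 = 1.79.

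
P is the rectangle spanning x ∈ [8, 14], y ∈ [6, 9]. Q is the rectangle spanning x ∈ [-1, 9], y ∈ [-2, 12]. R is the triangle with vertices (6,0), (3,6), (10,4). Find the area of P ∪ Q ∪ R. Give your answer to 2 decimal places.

155.64

By inclusion–exclusion:
Individual areas: |P| = 18, |Q| = 140, |R| = 18.
|P∩Q|: x∈[8,9], y∈[6,9] → 1·3 = 3.
|P∩R| = 0.
|Q∩R| = 17.3571.
|P∩Q∩R| = 0.
|P ∪ Q ∪ R| = 176 − 20.3571 + 0 = 155.64.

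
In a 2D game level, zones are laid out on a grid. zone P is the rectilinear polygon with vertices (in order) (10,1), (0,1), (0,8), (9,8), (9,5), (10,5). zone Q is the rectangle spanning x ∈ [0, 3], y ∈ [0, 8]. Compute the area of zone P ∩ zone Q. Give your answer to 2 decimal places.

The intersection is the polygon with vertices (0,1), (0,8), (3,8), (3,1).
By the shoelace formula its area is 21.00.

21.00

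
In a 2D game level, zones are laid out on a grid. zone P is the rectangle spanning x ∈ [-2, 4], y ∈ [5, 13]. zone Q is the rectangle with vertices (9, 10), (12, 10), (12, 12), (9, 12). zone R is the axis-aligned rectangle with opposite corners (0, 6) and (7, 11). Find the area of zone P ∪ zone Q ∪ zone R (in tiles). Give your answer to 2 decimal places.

By inclusion–exclusion:
Individual areas: |zone P| = 48, |zone Q| = 6, |zone R| = 35.
|zone P∩zone Q| = 0 (no overlap).
|zone P∩zone R|: x∈[0,4], y∈[6,11] → 4·5 = 20.
|zone Q∩zone R| = 0 (no overlap).
|zone P∩zone Q∩zone R| = 0.
|zone P ∪ zone Q ∪ zone R| = 89 − 20 + 0 = 69.00.

69.00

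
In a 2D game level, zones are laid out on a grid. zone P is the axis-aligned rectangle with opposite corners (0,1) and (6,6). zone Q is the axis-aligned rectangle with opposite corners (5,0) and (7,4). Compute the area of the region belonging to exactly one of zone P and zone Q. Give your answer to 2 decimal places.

|zone P∩zone Q|: x∈[5,6], y∈[1,4] → 1·3 = 3.
|zone P △ zone Q| = |zone P| + |zone Q| − 2·|zone P∩zone Q| = 30 + 8 − 6 = 32.00.

32.00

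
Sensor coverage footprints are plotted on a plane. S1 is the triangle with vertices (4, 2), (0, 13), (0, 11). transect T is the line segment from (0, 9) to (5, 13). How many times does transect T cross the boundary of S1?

The segment meets the boundary at (1.127,9.901), (0.656,9.525).

2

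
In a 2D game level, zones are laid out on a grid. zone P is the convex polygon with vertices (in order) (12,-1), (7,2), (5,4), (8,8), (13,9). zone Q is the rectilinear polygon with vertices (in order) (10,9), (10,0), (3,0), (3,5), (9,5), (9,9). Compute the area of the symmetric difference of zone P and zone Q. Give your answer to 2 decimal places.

49.75

|zone P| = 48, |zone Q| = 39, |zone P∩zone Q| = 18.625.
|zone P △ zone Q| = |zone P| + |zone Q| − 2·|zone P∩zone Q| = 48 + 39 − 37.25 = 49.75.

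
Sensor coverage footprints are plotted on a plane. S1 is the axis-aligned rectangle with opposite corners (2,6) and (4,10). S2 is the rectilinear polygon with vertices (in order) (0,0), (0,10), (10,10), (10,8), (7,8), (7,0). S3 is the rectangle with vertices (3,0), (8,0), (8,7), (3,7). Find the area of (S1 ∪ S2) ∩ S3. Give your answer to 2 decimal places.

28.00

The region (S1 ∪ S2) ∩ S3 is the polygon with vertices (7,0), (3,0), (3,7), (7,7).
By the shoelace formula its area is 28.00.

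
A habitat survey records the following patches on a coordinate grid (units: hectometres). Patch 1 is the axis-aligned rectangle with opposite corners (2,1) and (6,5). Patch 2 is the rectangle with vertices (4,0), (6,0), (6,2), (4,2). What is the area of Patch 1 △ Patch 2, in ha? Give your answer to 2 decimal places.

|Patch 1∩Patch 2|: x∈[4,6], y∈[1,2] → 2·1 = 2.
|Patch 1 △ Patch 2| = |Patch 1| + |Patch 2| − 2·|Patch 1∩Patch 2| = 16 + 4 − 4 = 16.00.

16.00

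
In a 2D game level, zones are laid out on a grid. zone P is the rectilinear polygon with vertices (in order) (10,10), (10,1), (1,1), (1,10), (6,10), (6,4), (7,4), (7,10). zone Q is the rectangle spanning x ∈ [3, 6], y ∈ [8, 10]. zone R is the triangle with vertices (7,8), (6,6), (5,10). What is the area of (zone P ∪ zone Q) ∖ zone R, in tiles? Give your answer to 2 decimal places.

73.50

|zone P ∪ zone Q| = 75.
|(zone P ∪ zone Q) ∩ zone R| = 1.5.
|(zone P ∪ zone Q) ∖ zone R| = 75 − 1.5 = 73.50.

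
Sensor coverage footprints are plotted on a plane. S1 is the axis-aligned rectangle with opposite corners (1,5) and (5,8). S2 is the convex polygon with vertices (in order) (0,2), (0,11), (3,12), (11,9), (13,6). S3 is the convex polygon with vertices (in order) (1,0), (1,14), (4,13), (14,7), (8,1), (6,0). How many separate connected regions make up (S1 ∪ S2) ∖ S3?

2

(S1 ∪ S2) ∖ S3 splits into 2 disjoint pieces (area 9.0128, area 0.1111).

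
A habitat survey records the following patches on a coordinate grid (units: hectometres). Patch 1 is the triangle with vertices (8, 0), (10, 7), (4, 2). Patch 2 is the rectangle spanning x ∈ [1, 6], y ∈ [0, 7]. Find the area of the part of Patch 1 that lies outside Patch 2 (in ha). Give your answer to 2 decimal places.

|Patch 1| = 16, |Patch 1∩Patch 2| = 2.6667.
|Patch 1 ∖ Patch 2| = |Patch 1| − |Patch 1∩Patch 2| = 16 − 2.6667 = 13.33.

13.33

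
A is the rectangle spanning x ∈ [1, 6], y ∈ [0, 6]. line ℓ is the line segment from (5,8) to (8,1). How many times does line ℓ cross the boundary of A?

2

The segment meets the boundary at (6,5.667), (5.857,6).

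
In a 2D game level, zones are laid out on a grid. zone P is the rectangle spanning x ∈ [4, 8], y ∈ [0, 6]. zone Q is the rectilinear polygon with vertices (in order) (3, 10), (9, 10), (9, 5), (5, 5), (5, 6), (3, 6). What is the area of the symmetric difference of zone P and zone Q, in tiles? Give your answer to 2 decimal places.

|zone P| = 24, |zone Q| = 28, |zone P∩zone Q| = 3.
|zone P △ zone Q| = |zone P| + |zone Q| − 2·|zone P∩zone Q| = 24 + 28 − 6 = 46.00.

46.00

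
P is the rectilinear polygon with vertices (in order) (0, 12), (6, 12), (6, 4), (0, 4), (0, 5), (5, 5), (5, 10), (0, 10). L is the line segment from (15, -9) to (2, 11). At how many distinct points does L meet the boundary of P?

3

The segment meets the boundary at (2.65,10), (5,6.385), (6,4.846).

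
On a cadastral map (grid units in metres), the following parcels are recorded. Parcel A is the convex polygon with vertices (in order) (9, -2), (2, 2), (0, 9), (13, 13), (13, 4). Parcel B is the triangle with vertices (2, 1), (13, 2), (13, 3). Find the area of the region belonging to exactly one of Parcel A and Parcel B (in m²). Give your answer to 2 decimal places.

124.76

|Parcel A| = 128, |Parcel B| = 5.5, |Parcel A∩Parcel B| = 4.3688.
|Parcel A △ Parcel B| = |Parcel A| + |Parcel B| − 2·|Parcel A∩Parcel B| = 128 + 5.5 − 8.7377 = 124.76.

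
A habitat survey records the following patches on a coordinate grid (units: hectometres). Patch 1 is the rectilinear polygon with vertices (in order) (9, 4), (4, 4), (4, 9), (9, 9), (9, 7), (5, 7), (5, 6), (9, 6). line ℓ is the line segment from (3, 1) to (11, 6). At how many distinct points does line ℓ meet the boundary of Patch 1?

2

The segment meets the boundary at (7.8,4), (9,4.75).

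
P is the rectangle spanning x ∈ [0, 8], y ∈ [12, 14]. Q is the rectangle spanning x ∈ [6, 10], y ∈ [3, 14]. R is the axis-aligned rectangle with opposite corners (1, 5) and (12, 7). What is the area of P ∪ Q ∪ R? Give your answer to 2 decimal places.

By inclusion–exclusion:
Individual areas: |P| = 16, |Q| = 44, |R| = 22.
|P∩Q|: x∈[6,8], y∈[12,14] → 2·2 = 4.
|P∩R| = 0 (no overlap).
|Q∩R|: x∈[6,10], y∈[5,7] → 4·2 = 8.
|P∩Q∩R| = 0.
|P ∪ Q ∪ R| = 82 − 12 + 0 = 70.00.

70.00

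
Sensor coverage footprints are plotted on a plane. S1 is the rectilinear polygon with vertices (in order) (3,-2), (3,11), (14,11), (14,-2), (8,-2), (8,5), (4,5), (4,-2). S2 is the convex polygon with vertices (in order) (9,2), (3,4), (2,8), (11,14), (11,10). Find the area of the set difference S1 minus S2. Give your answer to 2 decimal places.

69.08

|S1| = 115, |S1∩S2| = 45.9167.
|S1 ∖ S2| = |S1| − |S1∩S2| = 115 − 45.9167 = 69.08.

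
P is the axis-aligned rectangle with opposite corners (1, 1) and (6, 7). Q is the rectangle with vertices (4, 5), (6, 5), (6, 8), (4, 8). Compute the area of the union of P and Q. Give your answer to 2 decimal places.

By inclusion–exclusion:
Individual areas: |P| = 30, |Q| = 6.
|P∩Q|: x∈[4,6], y∈[5,7] → 2·2 = 4.
|P ∪ Q| = 36 − 4 = 32.00.

32.00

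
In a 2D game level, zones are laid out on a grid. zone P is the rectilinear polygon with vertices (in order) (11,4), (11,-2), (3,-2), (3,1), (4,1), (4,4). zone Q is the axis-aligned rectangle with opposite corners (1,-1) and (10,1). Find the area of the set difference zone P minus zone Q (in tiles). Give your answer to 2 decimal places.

|zone P| = 45, |zone P∩zone Q| = 14.
|zone P ∖ zone Q| = |zone P| − |zone P∩zone Q| = 45 − 14 = 31.00.

31.00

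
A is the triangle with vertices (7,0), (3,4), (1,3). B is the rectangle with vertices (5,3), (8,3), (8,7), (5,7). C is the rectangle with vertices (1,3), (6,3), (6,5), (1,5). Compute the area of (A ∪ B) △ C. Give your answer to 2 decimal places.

|A ∪ B| = 18.
|(A ∪ B) ∩ C| = 3.5.
|(A ∪ B) △ C| = 18 + 10 − 7 = 21.00.

21.00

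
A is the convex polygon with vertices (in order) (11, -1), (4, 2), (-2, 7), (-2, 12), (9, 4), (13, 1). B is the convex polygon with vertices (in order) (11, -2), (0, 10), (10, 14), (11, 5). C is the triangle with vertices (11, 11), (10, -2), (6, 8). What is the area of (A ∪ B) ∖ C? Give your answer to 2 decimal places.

|A ∪ B| = 125.9323.
|(A ∪ B) ∩ C| = 29.4944.
|(A ∪ B) ∖ C| = 125.9323 − 29.4944 = 96.44.

96.44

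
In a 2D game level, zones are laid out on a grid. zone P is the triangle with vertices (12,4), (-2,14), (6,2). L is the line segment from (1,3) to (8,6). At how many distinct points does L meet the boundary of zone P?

1

The segment meets the boundary at (4.37,4.444).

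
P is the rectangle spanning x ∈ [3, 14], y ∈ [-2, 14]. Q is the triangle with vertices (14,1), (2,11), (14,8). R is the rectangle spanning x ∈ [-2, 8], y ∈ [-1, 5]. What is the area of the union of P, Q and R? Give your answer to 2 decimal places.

By inclusion–exclusion:
Individual areas: |P| = 176, |Q| = 42, |R| = 60.
|P∩Q| = 41.7083.
|P∩R|: x∈[3,8], y∈[-1,5] → 5·6 = 30.
|Q∩R| = 0.
|P∩Q∩R| = 0.
|P ∪ Q ∪ R| = 278 − 71.7083 + 0 = 206.29.

206.29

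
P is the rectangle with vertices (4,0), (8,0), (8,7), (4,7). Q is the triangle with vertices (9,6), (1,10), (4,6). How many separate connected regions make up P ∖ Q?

P ∖ Q splits into 2 disjoint pieces (area 24, area 0.25).

2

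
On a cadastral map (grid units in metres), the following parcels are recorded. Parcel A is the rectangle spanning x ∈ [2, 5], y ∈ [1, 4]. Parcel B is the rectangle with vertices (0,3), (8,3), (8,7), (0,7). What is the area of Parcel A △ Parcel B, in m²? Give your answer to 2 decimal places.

|Parcel A∩Parcel B|: x∈[2,5], y∈[3,4] → 3·1 = 3.
|Parcel A △ Parcel B| = |Parcel A| + |Parcel B| − 2·|Parcel A∩Parcel B| = 9 + 32 − 6 = 35.00.

35.00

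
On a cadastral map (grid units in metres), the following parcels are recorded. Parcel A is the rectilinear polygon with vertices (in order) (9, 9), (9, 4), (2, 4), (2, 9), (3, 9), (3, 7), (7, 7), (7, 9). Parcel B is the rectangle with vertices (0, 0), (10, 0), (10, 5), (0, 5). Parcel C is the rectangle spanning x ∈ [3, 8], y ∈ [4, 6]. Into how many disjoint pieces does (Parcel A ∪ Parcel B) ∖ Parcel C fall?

1

(Parcel A ∪ Parcel B) ∖ Parcel C is a single connected region.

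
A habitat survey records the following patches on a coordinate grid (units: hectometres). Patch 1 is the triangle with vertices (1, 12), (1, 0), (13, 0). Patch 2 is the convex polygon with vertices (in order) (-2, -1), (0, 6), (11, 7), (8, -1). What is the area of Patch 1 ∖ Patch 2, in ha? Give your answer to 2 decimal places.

|Patch 1| = 72, |Patch 1∩Patch 2| = 48.2178.
|Patch 1 ∖ Patch 2| = |Patch 1| − |Patch 1∩Patch 2| = 72 − 48.2178 = 23.78.

23.78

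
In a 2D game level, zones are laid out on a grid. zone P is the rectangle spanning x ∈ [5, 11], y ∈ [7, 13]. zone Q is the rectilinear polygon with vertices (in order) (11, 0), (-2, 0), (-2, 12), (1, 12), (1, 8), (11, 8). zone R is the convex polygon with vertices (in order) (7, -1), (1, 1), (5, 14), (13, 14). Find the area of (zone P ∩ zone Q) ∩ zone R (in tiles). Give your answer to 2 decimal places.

The region (zone P ∩ zone Q) ∩ zone R is the polygon with vertices (5,7), (5,8), (10.6,8), (10.2,7).
By the shoelace formula its area is 5.40.

5.40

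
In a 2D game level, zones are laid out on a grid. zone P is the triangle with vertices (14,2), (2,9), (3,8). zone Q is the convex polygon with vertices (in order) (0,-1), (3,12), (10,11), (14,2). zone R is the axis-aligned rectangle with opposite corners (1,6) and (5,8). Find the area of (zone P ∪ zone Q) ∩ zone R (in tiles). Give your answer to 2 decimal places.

The region (zone P ∪ zone Q) ∩ zone R is the polygon with vertices (2.077,8), (5,8), (5,6), (1.615,6).
By the shoelace formula its area is 6.31.

6.31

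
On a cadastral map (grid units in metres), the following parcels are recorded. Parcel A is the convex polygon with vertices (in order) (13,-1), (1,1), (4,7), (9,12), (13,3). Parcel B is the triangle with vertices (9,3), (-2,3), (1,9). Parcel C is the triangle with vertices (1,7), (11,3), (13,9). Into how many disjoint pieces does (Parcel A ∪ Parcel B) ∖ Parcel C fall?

(Parcel A ∪ Parcel B) ∖ Parcel C splits into 2 disjoint pieces (area 68.7532, area 10.8483).

2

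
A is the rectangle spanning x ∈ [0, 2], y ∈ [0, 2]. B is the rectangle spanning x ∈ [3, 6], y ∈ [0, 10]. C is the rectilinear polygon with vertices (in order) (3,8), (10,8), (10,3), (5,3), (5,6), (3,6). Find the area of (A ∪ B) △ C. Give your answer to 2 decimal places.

45.00

|A ∪ B| = 34.
|(A ∪ B) ∩ C| = 9.
|(A ∪ B) △ C| = 34 + 29 − 18 = 45.00.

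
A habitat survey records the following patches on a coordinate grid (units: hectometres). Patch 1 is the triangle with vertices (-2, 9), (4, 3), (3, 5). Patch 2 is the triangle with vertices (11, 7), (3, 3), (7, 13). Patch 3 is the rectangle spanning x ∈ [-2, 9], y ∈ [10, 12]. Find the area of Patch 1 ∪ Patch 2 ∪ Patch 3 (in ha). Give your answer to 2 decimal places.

52.57

By inclusion–exclusion:
Individual areas: |Patch 1| = 3, |Patch 2| = 32, |Patch 3| = 22.
|Patch 1∩Patch 2| = 0.1651.
|Patch 1∩Patch 3| = 0.
|Patch 2∩Patch 3| = 4.2667.
|Patch 1∩Patch 2∩Patch 3| = 0.
|Patch 1 ∪ Patch 2 ∪ Patch 3| = 57 − 4.4317 + 0 = 52.57.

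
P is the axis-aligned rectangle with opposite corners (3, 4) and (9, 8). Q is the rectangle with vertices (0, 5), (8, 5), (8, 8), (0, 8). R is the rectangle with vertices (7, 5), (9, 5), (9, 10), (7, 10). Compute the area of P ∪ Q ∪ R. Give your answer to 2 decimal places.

By inclusion–exclusion:
Individual areas: |P| = 24, |Q| = 24, |R| = 10.
|P∩Q|: x∈[3,8], y∈[5,8] → 5·3 = 15.
|P∩R|: x∈[7,9], y∈[5,8] → 2·3 = 6.
|Q∩R|: x∈[7,8], y∈[5,8] → 1·3 = 3.
|P∩Q∩R| = 3.
|P ∪ Q ∪ R| = 58 − 24 + 3 = 37.00.

37.00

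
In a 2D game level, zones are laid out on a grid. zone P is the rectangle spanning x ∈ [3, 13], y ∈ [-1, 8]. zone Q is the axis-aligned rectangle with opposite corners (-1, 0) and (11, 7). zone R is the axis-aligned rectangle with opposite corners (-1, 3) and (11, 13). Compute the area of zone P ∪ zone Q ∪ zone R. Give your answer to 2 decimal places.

By inclusion–exclusion:
Individual areas: |zone P| = 90, |zone Q| = 84, |zone R| = 120.
|zone P∩zone Q|: x∈[3,11], y∈[0,7] → 8·7 = 56.
|zone P∩zone R|: x∈[3,11], y∈[3,8] → 8·5 = 40.
|zone Q∩zone R|: x∈[-1,11], y∈[3,7] → 12·4 = 48.
|zone P∩zone Q∩zone R| = 32.
|zone P ∪ zone Q ∪ zone R| = 294 − 144 + 32 = 182.00.

182.00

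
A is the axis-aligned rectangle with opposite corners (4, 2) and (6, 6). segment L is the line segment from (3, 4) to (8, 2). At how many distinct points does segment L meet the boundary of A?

2

The segment meets the boundary at (6,2.8), (4,3.6).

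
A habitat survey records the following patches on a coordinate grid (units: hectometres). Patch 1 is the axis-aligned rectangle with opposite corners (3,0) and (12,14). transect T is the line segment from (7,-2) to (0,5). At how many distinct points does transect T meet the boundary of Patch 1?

The segment meets the boundary at (3,2), (5,0).

2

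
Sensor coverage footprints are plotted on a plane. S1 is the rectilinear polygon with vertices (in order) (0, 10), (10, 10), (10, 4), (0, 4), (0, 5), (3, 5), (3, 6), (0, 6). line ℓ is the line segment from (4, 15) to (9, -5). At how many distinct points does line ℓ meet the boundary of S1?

2

The segment meets the boundary at (6.75,4), (5.25,10).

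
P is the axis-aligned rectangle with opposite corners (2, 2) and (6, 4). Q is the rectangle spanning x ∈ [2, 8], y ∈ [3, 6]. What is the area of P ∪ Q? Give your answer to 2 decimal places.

By inclusion–exclusion:
Individual areas: |P| = 8, |Q| = 18.
|P∩Q|: x∈[2,6], y∈[3,4] → 4·1 = 4.
|P ∪ Q| = 26 − 4 = 22.00.

22.00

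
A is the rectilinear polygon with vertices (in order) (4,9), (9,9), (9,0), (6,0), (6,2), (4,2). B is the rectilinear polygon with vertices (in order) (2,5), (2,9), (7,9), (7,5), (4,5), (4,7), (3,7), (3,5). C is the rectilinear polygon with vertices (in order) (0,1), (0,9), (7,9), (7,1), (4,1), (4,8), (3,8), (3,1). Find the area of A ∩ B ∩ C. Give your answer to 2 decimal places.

12.00

The intersection is the polygon with vertices (7,5), (4,5), (4,7), (4,8), (4,9), (7,9).
By the shoelace formula its area is 12.00.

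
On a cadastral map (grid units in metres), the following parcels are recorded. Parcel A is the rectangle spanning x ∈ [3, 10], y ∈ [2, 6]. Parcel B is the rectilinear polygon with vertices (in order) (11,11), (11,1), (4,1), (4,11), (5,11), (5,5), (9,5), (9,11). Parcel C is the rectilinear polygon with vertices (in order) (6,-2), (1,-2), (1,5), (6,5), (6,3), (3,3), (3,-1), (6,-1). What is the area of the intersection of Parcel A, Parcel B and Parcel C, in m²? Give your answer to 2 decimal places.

4.00

The intersection is the polygon with vertices (4,5), (5,5), (6,5), (6,3), (4,3).
By the shoelace formula its area is 4.00.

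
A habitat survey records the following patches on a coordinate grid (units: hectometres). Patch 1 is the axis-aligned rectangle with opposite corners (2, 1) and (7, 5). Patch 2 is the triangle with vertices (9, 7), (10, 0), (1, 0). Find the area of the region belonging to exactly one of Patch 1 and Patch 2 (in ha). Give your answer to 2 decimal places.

|Patch 1| = 20, |Patch 2| = 31.5, |Patch 1∩Patch 2| = 10.2857.
|Patch 1 △ Patch 2| = |Patch 1| + |Patch 2| − 2·|Patch 1∩Patch 2| = 20 + 31.5 − 20.5714 = 30.93.

30.93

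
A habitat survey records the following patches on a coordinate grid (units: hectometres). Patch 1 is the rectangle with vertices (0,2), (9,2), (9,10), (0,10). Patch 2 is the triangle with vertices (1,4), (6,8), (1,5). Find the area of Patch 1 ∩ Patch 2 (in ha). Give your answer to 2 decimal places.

The intersection is the polygon with vertices (1,5), (6,8), (1,4).
By the shoelace formula its area is 2.50.

2.50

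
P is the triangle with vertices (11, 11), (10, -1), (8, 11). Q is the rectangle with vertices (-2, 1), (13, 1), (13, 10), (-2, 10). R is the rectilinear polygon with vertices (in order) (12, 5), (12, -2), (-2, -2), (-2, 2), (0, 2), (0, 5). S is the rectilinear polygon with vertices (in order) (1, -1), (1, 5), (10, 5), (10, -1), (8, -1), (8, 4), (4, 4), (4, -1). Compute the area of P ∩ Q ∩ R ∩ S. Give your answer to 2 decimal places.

2.67

The intersection is the polygon with vertices (9,5), (10,5), (10,1), (9.667,1).
By the shoelace formula its area is 2.67.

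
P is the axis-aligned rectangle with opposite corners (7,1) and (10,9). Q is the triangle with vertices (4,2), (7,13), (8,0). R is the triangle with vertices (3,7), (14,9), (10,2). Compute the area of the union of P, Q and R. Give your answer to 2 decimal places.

58.83

By inclusion–exclusion:
Individual areas: |P| = 24, |Q| = 25, |R| = 34.5.
|P∩Q| = 4.9231.
|P∩R| = 14.7857.
|Q∩R| = 7.1026.
|P∩Q∩R| = 2.1381.
|P ∪ Q ∪ R| = 83.5 − 26.8114 + 2.1381 = 58.83.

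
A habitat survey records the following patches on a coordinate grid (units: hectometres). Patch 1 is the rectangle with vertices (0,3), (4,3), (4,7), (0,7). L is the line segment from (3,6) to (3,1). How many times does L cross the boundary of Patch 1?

1

The segment meets the boundary at (3,3).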